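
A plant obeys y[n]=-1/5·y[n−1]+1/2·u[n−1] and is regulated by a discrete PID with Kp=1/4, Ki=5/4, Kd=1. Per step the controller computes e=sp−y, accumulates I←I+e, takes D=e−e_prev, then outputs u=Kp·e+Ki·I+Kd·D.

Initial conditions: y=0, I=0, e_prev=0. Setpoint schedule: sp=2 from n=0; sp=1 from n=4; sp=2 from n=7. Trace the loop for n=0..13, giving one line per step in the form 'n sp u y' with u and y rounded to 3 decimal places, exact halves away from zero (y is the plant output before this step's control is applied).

0 2 5.000 0.000
1 2 -0.750 2.500
2 2 9.563 -0.875
3 2 -4.797 4.956
4 1 15.704 -3.390
5 1 -15.954 8.530
6 1 32.085 -9.683
7 2 -39.429 17.979
8 2 70.483 -23.310
9 2 -97.204 39.904
10 2 159.847 -56.583
11 2 -232.968 91.240
12 2 368.234 -134.732
13 2 -551.311 211.063

(exact arithmetic carried between steps; '≈' marks a value shown rounded to 6 d.p. or computed from one; I and e_prev carry over from the previous line; the table rounds u and y to 3 d.p., halves away from zero)
n=0: y=0, sp=2, e=sp−y=2; I=2, D=e−e_prev=2; u=1/4·2+5/4·2+1·2=5; next y=-1/5·0+1/2·5=2.5
n=1: y=2.5, sp=2, e=sp−y=-0.5; I=1.5, D=e−e_prev=-2.5; u=1/4·(-0.5)+5/4·1.5+1·(-2.5)=-0.75; next y=-1/5·2.5+1/2·(-0.75)=-0.875
n=2: y=-0.875, sp=2, e=sp−y=2.875; I=4.375, D=e−e_prev=3.375; u=1/4·2.875+5/4·4.375+1·3.375=9.5625; next y=-1/5·(-0.875)+1/2·9.5625=4.95625
n=3: y=4.95625, sp=2, e=sp−y=-2.95625; I=1.41875, D=e−e_prev=-5.83125; u=1/4·(-2.95625)+5/4·1.41875+1·(-5.83125)=-4.796875; next y=-1/5·4.95625+1/2·(-4.796875)≈-3.389688
n=4: y≈-3.389688, sp=1, e=sp−y≈4.389688; I≈5.808438, D=e−e_prev≈7.345938; u=1/4·4.389688+5/4·5.808438+1·7.345938≈15.703906; next y=-1/5·(-3.389688)+1/2·15.703906≈8.529891
n=5: y≈8.529891, sp=1, e=sp−y≈-7.529891; I≈-1.721453, D=e−e_prev≈-11.919578; u=1/4·(-7.529891)+5/4·(-1.721453)+1·(-11.919578)≈-15.953867; next y=-1/5·8.529891+1/2·(-15.953867)≈-9.682912
n=6: y≈-9.682912, sp=1, e=sp−y≈10.682912; I≈8.961459, D=e−e_prev≈18.212802; u=1/4·10.682912+5/4·8.961459+1·18.212802≈32.085354; next y=-1/5·(-9.682912)+1/2·32.085354≈17.979259
n=7: y≈17.979259, sp=2, e=sp−y≈-15.979259; I≈-7.017801, D=e−e_prev≈-26.662171; u=1/4·(-15.979259)+5/4·(-7.017801)+1·(-26.662171)≈-39.429236; next y=-1/5·17.979259+1/2·(-39.429236)≈-23.310470
n=8: y≈-23.310470, sp=2, e=sp−y≈25.310470; I≈18.292669, D=e−e_prev≈41.289729; u=1/4·25.310470+5/4·18.292669+1·41.289729≈70.483183; next y=-1/5·(-23.310470)+1/2·70.483183≈39.903686
n=9: y≈39.903686, sp=2, e=sp−y≈-37.903686; I≈-19.611016, D=e−e_prev≈-63.214156; u=1/4·(-37.903686)+5/4·(-19.611016)+1·(-63.214156)≈-97.203847; next y=-1/5·39.903686+1/2·(-97.203847)≈-56.582661
n=10: y≈-56.582661, sp=2, e=sp−y≈58.582661; I≈38.971645, D=e−e_prev≈96.486346; u=1/4·58.582661+5/4·38.971645+1·96.486346≈159.846567; next y=-1/5·(-56.582661)+1/2·159.846567≈91.239816
n=11: y≈91.239816, sp=2, e=sp−y≈-89.239816; I≈-50.268171, D=e−e_prev≈-147.822477; u=1/4·(-89.239816)+5/4·(-50.268171)+1·(-147.822477)≈-232.967645; next y=-1/5·91.239816+1/2·(-232.967645)≈-134.731785
n=12: y≈-134.731785, sp=2, e=sp−y≈136.731785; I≈86.463614, D=e−e_prev≈225.971601; u=1/4·136.731785+5/4·86.463614+1·225.971601≈368.234065; next y=-1/5·(-134.731785)+1/2·368.234065≈211.063390
n=13: y≈211.063390, sp=2, e=sp−y≈-209.063390; I≈-122.599776, D=e−e_prev≈-345.795175; u=1/4·(-209.063390)+5/4·(-122.599776)+1·(-345.795175)≈-551.310742; next y=-1/5·211.063390+1/2·(-551.310742)≈-317.868049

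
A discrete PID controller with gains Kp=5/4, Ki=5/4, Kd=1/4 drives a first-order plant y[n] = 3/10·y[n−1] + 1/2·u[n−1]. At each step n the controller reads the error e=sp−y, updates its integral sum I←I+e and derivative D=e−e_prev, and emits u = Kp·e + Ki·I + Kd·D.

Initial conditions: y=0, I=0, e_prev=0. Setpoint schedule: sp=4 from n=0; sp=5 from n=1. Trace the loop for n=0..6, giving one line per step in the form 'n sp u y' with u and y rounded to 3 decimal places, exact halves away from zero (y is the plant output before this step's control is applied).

0 4 11.000 0.000
1 5 2.625 5.500
2 5 10.103 2.963
3 5 3.827 5.940
4 5 9.569 3.695
5 5 4.595 5.893
6 5 9.054 4.065

(exact arithmetic carried between steps; '≈' marks a value shown rounded to 6 d.p. or computed from one; I and e_prev carry over from the previous line; the table rounds u and y to 3 d.p., halves away from zero)
n=0: y=0, sp=4, e=sp−y=4; I=4, D=e−e_prev=4; u=5/4·4+5/4·4+1/4·4=11; next y=3/10·0+1/2·11=5.5
n=1: y=5.5, sp=5, e=sp−y=-0.5; I=3.5, D=e−e_prev=-4.5; u=5/4·(-0.5)+5/4·3.5+1/4·(-4.5)=2.625; next y=3/10·5.5+1/2·2.625=2.9625
n=2: y=2.9625, sp=5, e=sp−y=2.0375; I=5.5375, D=e−e_prev=2.5375; u=5/4·2.0375+5/4·5.5375+1/4·2.5375=10.103125; next y=3/10·2.9625+1/2·10.103125≈5.940313
n=3: y≈5.940313, sp=5, e=sp−y≈-0.940313; I≈4.597188, D=e−e_prev≈-2.977813; u=5/4·(-0.940313)+5/4·4.597188+1/4·(-2.977813)≈3.826641; next y=3/10·5.940313+1/2·3.826641≈3.695414
n=4: y≈3.695414, sp=5, e=sp−y≈1.304586; I≈5.901773, D=e−e_prev≈2.244898; u=5/4·1.304586+5/4·5.901773+1/4·2.244898≈9.569174; next y=3/10·3.695414+1/2·9.569174≈5.893211
n=5: y≈5.893211, sp=5, e=sp−y≈-0.893211; I≈5.008562, D=e−e_prev≈-2.197797; u=5/4·(-0.893211)+5/4·5.008562+1/4·(-2.197797)≈4.594740; next y=3/10·5.893211+1/2·4.594740≈4.065333
n=6: y≈4.065333, sp=5, e=sp−y≈0.934667; I≈5.943229, D=e−e_prev≈1.827878; u=5/4·0.934667+5/4·5.943229+1/4·1.827878≈9.054339; next y=3/10·4.065333+1/2·9.054339≈5.746770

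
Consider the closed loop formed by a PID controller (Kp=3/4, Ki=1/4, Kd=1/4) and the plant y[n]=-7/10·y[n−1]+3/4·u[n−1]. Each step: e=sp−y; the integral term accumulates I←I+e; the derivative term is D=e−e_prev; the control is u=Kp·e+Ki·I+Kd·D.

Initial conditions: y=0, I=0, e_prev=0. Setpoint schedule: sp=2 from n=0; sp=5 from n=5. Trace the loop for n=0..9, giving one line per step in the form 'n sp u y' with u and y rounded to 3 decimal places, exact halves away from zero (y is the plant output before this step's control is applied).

0 2 2.500 0.000
1 2 0.156 1.875
2 2 4.494 -1.195
3 2 -2.228 4.207
4 2 9.600 -4.616
5 5 -6.011 10.431
6 5 23.445 -11.810
7 5 -24.989 25.851
8 5 57.574 -36.837
9 5 -79.894 68.966

(exact arithmetic carried between steps; '≈' marks a value shown rounded to 6 d.p. or computed from one; I and e_prev carry over from the previous line; the table rounds u and y to 3 d.p., halves away from zero)
n=0: y=0, sp=2, e=sp−y=2; I=2, D=e−e_prev=2; u=3/4·2+1/4·2+1/4·2=2.5; next y=-7/10·0+3/4·2.5=1.875
n=1: y=1.875, sp=2, e=sp−y=0.125; I=2.125, D=e−e_prev=-1.875; u=3/4·0.125+1/4·2.125+1/4·(-1.875)=0.15625; next y=-7/10·1.875+3/4·0.15625≈-1.195313
n=2: y≈-1.195313, sp=2, e=sp−y≈3.195313; I≈5.320313, D=e−e_prev≈3.070313; u=3/4·3.195313+1/4·5.320313+1/4·3.070313≈4.494141; next y=-7/10·(-1.195313)+3/4·4.494141≈4.207324
n=3: y≈4.207324, sp=2, e=sp−y≈-2.207324; I≈3.112988, D=e−e_prev≈-5.402637; u=3/4·(-2.207324)+1/4·3.112988+1/4·(-5.402637)≈-2.227905; next y=-7/10·4.207324+3/4·(-2.227905)≈-4.616056
n=4: y≈-4.616056, sp=2, e=sp−y≈6.616056; I≈9.729044, D=e−e_prev≈8.823380; u=3/4·6.616056+1/4·9.729044+1/4·8.823380≈9.600148; next y=-7/10·(-4.616056)+3/4·9.600148≈10.431350
n=5: y≈10.431350, sp=5, e=sp−y≈-5.431350; I≈4.297694, D=e−e_prev≈-12.047406; u=3/4·(-5.431350)+1/4·4.297694+1/4·(-12.047406)≈-6.010941; next y=-7/10·10.431350+3/4·(-6.010941)≈-11.810151
n=6: y≈-11.810151, sp=5, e=sp−y≈16.810151; I≈21.107845, D=e−e_prev≈22.241501; u=3/4·16.810151+1/4·21.107845+1/4·22.241501≈23.444949; next y=-7/10·(-11.810151)+3/4·23.444949≈25.850817
n=7: y≈25.850817, sp=5, e=sp−y≈-20.850817; I≈0.257027, D=e−e_prev≈-37.660968; u=3/4·(-20.850817)+1/4·0.257027+1/4·(-37.660968)≈-24.989098; next y=-7/10·25.850817+3/4·(-24.989098)≈-36.837396
n=8: y≈-36.837396, sp=5, e=sp−y≈41.837396; I≈42.094423, D=e−e_prev≈62.688213; u=3/4·41.837396+1/4·42.094423+1/4·62.688213≈57.573706; next y=-7/10·(-36.837396)+3/4·57.573706≈68.966456
n=9: y≈68.966456, sp=5, e=sp−y≈-63.966456; I≈-21.872033, D=e−e_prev≈-105.803852; u=3/4·(-63.966456)+1/4·(-21.872033)+1/4·(-105.803852)≈-79.893814; next y=-7/10·68.966456+3/4·(-79.893814)≈-108.196880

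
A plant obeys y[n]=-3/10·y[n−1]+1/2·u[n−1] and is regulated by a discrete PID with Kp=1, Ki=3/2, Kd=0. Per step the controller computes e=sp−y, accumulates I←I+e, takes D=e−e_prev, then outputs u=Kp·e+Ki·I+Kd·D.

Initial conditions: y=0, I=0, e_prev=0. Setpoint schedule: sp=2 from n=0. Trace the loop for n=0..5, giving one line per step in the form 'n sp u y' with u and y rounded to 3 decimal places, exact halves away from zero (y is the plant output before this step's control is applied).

0 2 5.000 0.000
1 2 1.750 2.500
2 2 6.938 0.125
3 2 1.484 3.431
4 2 8.634 -0.287
5 2 0.339 4.403

(exact arithmetic carried between steps; '≈' marks a value shown rounded to 6 d.p. or computed from one; I and e_prev carry over from the previous line; the table rounds u and y to 3 d.p., halves away from zero)
n=0: y=0, sp=2, e=sp−y=2; I=2, D=e−e_prev=2; u=1·2+3/2·2+0·2=5; next y=-3/10·0+1/2·5=2.5
n=1: y=2.5, sp=2, e=sp−y=-0.5; I=1.5, D=e−e_prev=-2.5; u=1·(-0.5)+3/2·1.5+0·(-2.5)=1.75; next y=-3/10·2.5+1/2·1.75=0.125
n=2: y=0.125, sp=2, e=sp−y=1.875; I=3.375, D=e−e_prev=2.375; u=1·1.875+3/2·3.375+0·2.375=6.9375; next y=-3/10·0.125+1/2·6.9375=3.43125
n=3: y=3.43125, sp=2, e=sp−y=-1.43125; I=1.94375, D=e−e_prev=-3.30625; u=1·(-1.43125)+3/2·1.94375+0·(-3.30625)=1.484375; next y=-3/10·3.43125+1/2·1.484375≈-0.287188
n=4: y≈-0.287188, sp=2, e=sp−y≈2.287188; I≈4.230938, D=e−e_prev≈3.718438; u=1·2.287188+3/2·4.230938+0·3.718438≈8.633594; next y=-3/10·(-0.287188)+1/2·8.633594≈4.402953
n=5: y≈4.402953, sp=2, e=sp−y≈-2.402953; I≈1.827984, D=e−e_prev≈-4.690141; u=1·(-2.402953)+3/2·1.827984+0·(-4.690141)≈0.339023; next y=-3/10·4.402953+1/2·0.339023≈-1.151374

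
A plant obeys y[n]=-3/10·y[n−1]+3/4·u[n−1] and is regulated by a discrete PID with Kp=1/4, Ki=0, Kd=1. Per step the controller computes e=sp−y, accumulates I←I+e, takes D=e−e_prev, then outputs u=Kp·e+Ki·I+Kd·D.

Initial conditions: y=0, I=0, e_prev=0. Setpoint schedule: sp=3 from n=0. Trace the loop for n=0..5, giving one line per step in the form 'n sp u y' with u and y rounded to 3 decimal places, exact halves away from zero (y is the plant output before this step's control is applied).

0 3 3.750 0.000
1 3 -2.766 2.813
2 3 7.210 -2.918
3 3 -10.022 6.283
4 3 18.784 -9.401
5 3 -29.787 16.908

(exact arithmetic carried between steps; '≈' marks a value shown rounded to 6 d.p. or computed from one; I and e_prev carry over from the previous line; the table rounds u and y to 3 d.p., halves away from zero)
n=0: y=0, sp=3, e=sp−y=3; I=3, D=e−e_prev=3; u=1/4·3+0·3+1·3=3.75; next y=-3/10·0+3/4·3.75=2.8125
n=1: y=2.8125, sp=3, e=sp−y=0.1875; I=3.1875, D=e−e_prev=-2.8125; u=1/4·0.1875+0·3.1875+1·(-2.8125)=-2.765625; next y=-3/10·2.8125+3/4·(-2.765625)≈-2.917969
n=2: y≈-2.917969, sp=3, e=sp−y≈5.917969; I≈9.105469, D=e−e_prev≈5.730469; u=1/4·5.917969+0·9.105469+1·5.730469≈7.209961; next y=-3/10·(-2.917969)+3/4·7.209961≈6.282861
n=3: y≈6.282861, sp=3, e=sp−y≈-3.282861; I≈5.822607, D=e−e_prev≈-9.200830; u=1/4·(-3.282861)+0·5.822607+1·(-9.200830)≈-10.021545; next y=-3/10·6.282861+3/4·(-10.021545)≈-9.401017
n=4: y≈-9.401017, sp=3, e=sp−y≈12.401017; I≈18.223625, D=e−e_prev≈15.683879; u=1/4·12.401017+0·18.223625+1·15.683879≈18.784133; next y=-3/10·(-9.401017)+3/4·18.784133≈16.908405
n=5: y≈16.908405, sp=3, e=sp−y≈-13.908405; I≈4.315220, D=e−e_prev≈-26.309423; u=1/4·(-13.908405)+0·4.315220+1·(-26.309423)≈-29.786524; next y=-3/10·16.908405+3/4·(-29.786524)≈-27.412414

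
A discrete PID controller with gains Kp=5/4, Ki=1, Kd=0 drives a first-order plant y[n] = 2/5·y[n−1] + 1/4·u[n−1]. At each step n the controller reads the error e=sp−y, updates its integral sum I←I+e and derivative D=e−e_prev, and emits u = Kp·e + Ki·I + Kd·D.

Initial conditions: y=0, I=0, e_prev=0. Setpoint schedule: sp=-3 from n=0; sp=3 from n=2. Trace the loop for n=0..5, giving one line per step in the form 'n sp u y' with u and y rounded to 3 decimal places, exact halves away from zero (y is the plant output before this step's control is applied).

(exact arithmetic carried between steps; '≈' marks a value shown rounded to 6 d.p. or computed from one; I and e_prev carry over from the previous line; the table rounds u and y to 3 d.p., halves away from zero)
n=0: y=0, sp=-3, e=sp−y=-3; I=-3, D=e−e_prev=-3; u=5/4·(-3)+1·(-3)+0·(-3)=-6.75; next y=2/5·0+1/4·(-6.75)=-1.6875
n=1: y=-1.6875, sp=-3, e=sp−y=-1.3125; I=-4.3125, D=e−e_prev=1.6875; u=5/4·(-1.3125)+1·(-4.3125)+0·1.6875=-5.953125; next y=2/5·(-1.6875)+1/4·(-5.953125)≈-2.163281
n=2: y≈-2.163281, sp=3, e=sp−y≈5.163281; I≈0.850781, D=e−e_prev≈6.475781; u=5/4·5.163281+1·0.850781+0·6.475781≈7.304883; next y=2/5·(-2.163281)+1/4·7.304883≈0.960908
n=3: y≈0.960908, sp=3, e=sp−y≈2.039092; I≈2.889873, D=e−e_prev≈-3.124189; u=5/4·2.039092+1·2.889873+0·(-3.124189)≈5.438738; next y=2/5·0.960908+1/4·5.438738≈1.744048
n=4: y≈1.744048, sp=3, e=sp−y≈1.255952; I≈4.145825, D=e−e_prev≈-0.783140; u=5/4·1.255952+1·4.145825+0·(-0.783140)≈5.715766; next y=2/5·1.744048+1/4·5.715766≈2.126561
n=5: y≈2.126561, sp=3, e=sp−y≈0.873439; I≈5.019265, D=e−e_prev≈-0.382513; u=5/4·0.873439+1·5.019265+0·(-0.382513)≈6.111064; next y=2/5·2.126561+1/4·6.111064≈2.378390

0 -3 -6.750 0.000
1 -3 -5.953 -1.688
2 3 7.305 -2.163
3 3 5.439 0.961
4 3 5.716 1.744
5 3 6.111 2.127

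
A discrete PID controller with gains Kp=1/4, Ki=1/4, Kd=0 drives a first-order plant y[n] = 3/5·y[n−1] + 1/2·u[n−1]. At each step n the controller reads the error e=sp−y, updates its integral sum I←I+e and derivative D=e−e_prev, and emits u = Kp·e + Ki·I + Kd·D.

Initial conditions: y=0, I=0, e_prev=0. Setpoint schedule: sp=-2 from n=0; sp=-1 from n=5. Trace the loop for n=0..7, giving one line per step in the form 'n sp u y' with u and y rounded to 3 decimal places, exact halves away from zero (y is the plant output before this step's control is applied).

(exact arithmetic carried between steps; '≈' marks a value shown rounded to 6 d.p. or computed from one; I and e_prev carry over from the previous line; the table rounds u and y to 3 d.p., halves away from zero)
n=0: y=0, sp=-2, e=sp−y=-2; I=-2, D=e−e_prev=-2; u=1/4·(-2)+1/4·(-2)+0·(-2)=-1; next y=3/5·0+1/2·(-1)=-0.5
n=1: y=-0.5, sp=-2, e=sp−y=-1.5; I=-3.5, D=e−e_prev=0.5; u=1/4·(-1.5)+1/4·(-3.5)+0·0.5=-1.25; next y=3/5·(-0.5)+1/2·(-1.25)=-0.925
n=2: y=-0.925, sp=-2, e=sp−y=-1.075; I=-4.575, D=e−e_prev=0.425; u=1/4·(-1.075)+1/4·(-4.575)+0·0.425=-1.4125; next y=3/5·(-0.925)+1/2·(-1.4125)=-1.26125
n=3: y=-1.26125, sp=-2, e=sp−y=-0.73875; I=-5.31375, D=e−e_prev=0.33625; u=1/4·(-0.73875)+1/4·(-5.31375)+0·0.33625=-1.513125; next y=3/5·(-1.26125)+1/2·(-1.513125)≈-1.513313
n=4: y≈-1.513313, sp=-2, e=sp−y≈-0.486688; I≈-5.800438, D=e−e_prev≈0.252063; u=1/4·(-0.486688)+1/4·(-5.800438)+0·0.252063≈-1.571781; next y=3/5·(-1.513313)+1/2·(-1.571781)≈-1.693878
n=5: y≈-1.693878, sp=-1, e=sp−y≈0.693878; I≈-5.106559, D=e−e_prev≈1.180566; u=1/4·0.693878+1/4·(-5.106559)+0·1.180566≈-1.103170; next y=3/5·(-1.693878)+1/2·(-1.103170)≈-1.567912
n=6: y≈-1.567912, sp=-1, e=sp−y≈0.567912; I≈-4.538647, D=e−e_prev≈-0.125966; u=1/4·0.567912+1/4·(-4.538647)+0·(-0.125966)≈-0.992684; next y=3/5·(-1.567912)+1/2·(-0.992684)≈-1.437089
n=7: y≈-1.437089, sp=-1, e=sp−y≈0.437089; I≈-4.101558, D=e−e_prev≈-0.130823; u=1/4·0.437089+1/4·(-4.101558)+0·(-0.130823)≈-0.916117; next y=3/5·(-1.437089)+1/2·(-0.916117)≈-1.320312

0 -2 -1.000 0.000
1 -2 -1.250 -0.500
2 -2 -1.413 -0.925
3 -2 -1.513 -1.261
4 -2 -1.572 -1.513
5 -1 -1.103 -1.694
6 -1 -0.993 -1.568
7 -1 -0.916 -1.437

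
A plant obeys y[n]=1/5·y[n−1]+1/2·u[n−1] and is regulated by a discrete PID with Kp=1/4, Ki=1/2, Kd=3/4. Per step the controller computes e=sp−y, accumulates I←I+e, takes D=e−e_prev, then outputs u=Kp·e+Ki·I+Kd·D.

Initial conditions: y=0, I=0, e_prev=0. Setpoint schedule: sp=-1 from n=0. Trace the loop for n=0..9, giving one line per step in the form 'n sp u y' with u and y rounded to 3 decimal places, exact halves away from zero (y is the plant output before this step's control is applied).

(exact arithmetic carried between steps; '≈' marks a value shown rounded to 6 d.p. or computed from one; I and e_prev carry over from the previous line; the table rounds u and y to 3 d.p., halves away from zero)
n=0: y=0, sp=-1, e=sp−y=-1; I=-1, D=e−e_prev=-1; u=1/4·(-1)+1/2·(-1)+3/4·(-1)=-1.5; next y=1/5·0+1/2·(-1.5)=-0.75
n=1: y=-0.75, sp=-1, e=sp−y=-0.25; I=-1.25, D=e−e_prev=0.75; u=1/4·(-0.25)+1/2·(-1.25)+3/4·0.75=-0.125; next y=1/5·(-0.75)+1/2·(-0.125)=-0.2125
n=2: y=-0.2125, sp=-1, e=sp−y=-0.7875; I=-2.0375, D=e−e_prev=-0.5375; u=1/4·(-0.7875)+1/2·(-2.0375)+3/4·(-0.5375)=-1.61875; next y=1/5·(-0.2125)+1/2·(-1.61875)=-0.851875
n=3: y=-0.851875, sp=-1, e=sp−y=-0.148125; I=-2.185625, D=e−e_prev=0.639375; u=1/4·(-0.148125)+1/2·(-2.185625)+3/4·0.639375≈-0.650313; next y=1/5·(-0.851875)+1/2·(-0.650313)≈-0.495531
n=4: y≈-0.495531, sp=-1, e=sp−y≈-0.504469; I≈-2.690094, D=e−e_prev≈-0.356344; u=1/4·(-0.504469)+1/2·(-2.690094)+3/4·(-0.356344)≈-1.738422; next y=1/5·(-0.495531)+1/2·(-1.738422)≈-0.968317
n=5: y≈-0.968317, sp=-1, e=sp−y≈-0.031683; I≈-2.721777, D=e−e_prev≈0.472786; u=1/4·(-0.031683)+1/2·(-2.721777)+3/4·0.472786≈-1.014220; next y=1/5·(-0.968317)+1/2·(-1.014220)≈-0.700773
n=6: y≈-0.700773, sp=-1, e=sp−y≈-0.299227; I≈-3.021003, D=e−e_prev≈-0.267544; u=1/4·(-0.299227)+1/2·(-3.021003)+3/4·(-0.267544)≈-1.785966; next y=1/5·(-0.700773)+1/2·(-1.785966)≈-1.033138
n=7: y≈-1.033138, sp=-1, e=sp−y≈0.033138; I≈-2.987866, D=e−e_prev≈0.332365; u=1/4·0.033138+1/2·(-2.987866)+3/4·0.332365≈-1.236375; next y=1/5·(-1.033138)+1/2·(-1.236375)≈-0.824815
n=8: y≈-0.824815, sp=-1, e=sp−y≈-0.175185; I≈-3.163051, D=e−e_prev≈-0.208323; u=1/4·(-0.175185)+1/2·(-3.163051)+3/4·(-0.208323)≈-1.781564; next y=1/5·(-0.824815)+1/2·(-1.781564)≈-1.055745
n=9: y≈-1.055745, sp=-1, e=sp−y≈0.055745; I≈-3.107306, D=e−e_prev≈0.230930; u=1/4·0.055745+1/2·(-3.107306)+3/4·0.230930≈-1.366519; next y=1/5·(-1.055745)+1/2·(-1.366519)≈-0.894409

0 -1 -1.500 0.000
1 -1 -0.125 -0.750
2 -1 -1.619 -0.213
3 -1 -0.650 -0.852
4 -1 -1.738 -0.496
5 -1 -1.014 -0.968
6 -1 -1.786 -0.701
7 -1 -1.236 -1.033
8 -1 -1.782 -0.825
9 -1 -1.367 -1.056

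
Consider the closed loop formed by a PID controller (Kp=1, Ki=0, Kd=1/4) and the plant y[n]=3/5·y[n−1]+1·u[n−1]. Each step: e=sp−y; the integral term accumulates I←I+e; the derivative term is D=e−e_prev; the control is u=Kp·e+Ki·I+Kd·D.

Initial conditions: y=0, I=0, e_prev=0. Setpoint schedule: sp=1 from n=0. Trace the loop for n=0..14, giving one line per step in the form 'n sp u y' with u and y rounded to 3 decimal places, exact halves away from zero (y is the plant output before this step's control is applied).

0 1 1.250 0.000
1 1 -0.563 1.250
2 1 1.078 0.188
3 1 -0.441 1.191
4 1 0.956 0.273
5 1 -0.332 1.120
6 1 0.855 0.340
7 1 -0.239 1.059
8 1 0.769 0.397
9 1 -0.159 1.007
10 1 0.696 0.445
11 1 -0.092 0.963
12 1 0.634 0.485
13 1 -0.035 0.925
14 1 0.581 0.520

(exact arithmetic carried between steps; '≈' marks a value shown rounded to 6 d.p. or computed from one; I and e_prev carry over from the previous line; the table rounds u and y to 3 d.p., halves away from zero)
n=0: y=0, sp=1, e=sp−y=1; I=1, D=e−e_prev=1; u=1·1+0·1+1/4·1=1.25; next y=3/5·0+1·1.25=1.25
n=1: y=1.25, sp=1, e=sp−y=-0.25; I=0.75, D=e−e_prev=-1.25; u=1·(-0.25)+0·0.75+1/4·(-1.25)=-0.5625; next y=3/5·1.25+1·(-0.5625)=0.1875
n=2: y=0.1875, sp=1, e=sp−y=0.8125; I=1.5625, D=e−e_prev=1.0625; u=1·0.8125+0·1.5625+1/4·1.0625=1.078125; next y=3/5·0.1875+1·1.078125=1.190625
n=3: y=1.190625, sp=1, e=sp−y=-0.190625; I=1.371875, D=e−e_prev=-1.003125; u=1·(-0.190625)+0·1.371875+1/4·(-1.003125)≈-0.441406; next y=3/5·1.190625+1·(-0.441406)≈0.272969
n=4: y≈0.272969, sp=1, e=sp−y≈0.727031; I≈2.098906, D=e−e_prev≈0.917656; u=1·0.727031+0·2.098906+1/4·0.917656≈0.956445; next y=3/5·0.272969+1·0.956445≈1.120227
n=5: y≈1.120227, sp=1, e=sp−y≈-0.120227; I≈1.978680, D=e−e_prev≈-0.847258; u=1·(-0.120227)+0·1.978680+1/4·(-0.847258)≈-0.332041; next y=3/5·1.120227+1·(-0.332041)≈0.340095
n=6: y≈0.340095, sp=1, e=sp−y≈0.659905; I≈2.638585, D=e−e_prev≈0.780132; u=1·0.659905+0·2.638585+1/4·0.780132≈0.854938; next y=3/5·0.340095+1·0.854938≈1.058995
n=7: y≈1.058995, sp=1, e=sp−y≈-0.058995; I≈2.579590, D=e−e_prev≈-0.718900; u=1·(-0.058995)+0·2.579590+1/4·(-0.718900)≈-0.238720; next y=3/5·1.058995+1·(-0.238720)≈0.396677
n=8: y≈0.396677, sp=1, e=sp−y≈0.603323; I≈3.182913, D=e−e_prev≈0.662318; u=1·0.603323+0·3.182913+1/4·0.662318≈0.768902; next y=3/5·0.396677+1·0.768902≈1.006909
n=9: y≈1.006909, sp=1, e=sp−y≈-0.006909; I≈3.176004, D=e−e_prev≈-0.610232; u=1·(-0.006909)+0·3.176004+1/4·(-0.610232)≈-0.159467; next y=3/5·1.006909+1·(-0.159467)≈0.444679
n=10: y≈0.444679, sp=1, e=sp−y≈0.555321; I≈3.731326, D=e−e_prev≈0.562230; u=1·0.555321+0·3.731326+1/4·0.562230≈0.695879; next y=3/5·0.444679+1·0.695879≈0.962686
n=11: y≈0.962686, sp=1, e=sp−y≈0.037314; I≈3.768639, D=e−e_prev≈-0.518007; u=1·0.037314+0·3.768639+1/4·(-0.518007)≈-0.092188; next y=3/5·0.962686+1·(-0.092188)≈0.485424
n=12: y≈0.485424, sp=1, e=sp−y≈0.514576; I≈4.283216, D=e−e_prev≈0.477262; u=1·0.514576+0·4.283216+1/4·0.477262≈0.633892; next y=3/5·0.485424+1·0.633892≈0.925146
n=13: y≈0.925146, sp=1, e=sp−y≈0.074854; I≈4.358070, D=e−e_prev≈-0.439722; u=1·0.074854+0·4.358070+1/4·(-0.439722)≈-0.035077; next y=3/5·0.925146+1·(-0.035077)≈0.520011
n=14: y≈0.520011, sp=1, e=sp−y≈0.479989; I≈4.838059, D=e−e_prev≈0.405135; u=1·0.479989+0·4.838059+1/4·0.405135≈0.581273; next y=3/5·0.520011+1·0.581273≈0.893279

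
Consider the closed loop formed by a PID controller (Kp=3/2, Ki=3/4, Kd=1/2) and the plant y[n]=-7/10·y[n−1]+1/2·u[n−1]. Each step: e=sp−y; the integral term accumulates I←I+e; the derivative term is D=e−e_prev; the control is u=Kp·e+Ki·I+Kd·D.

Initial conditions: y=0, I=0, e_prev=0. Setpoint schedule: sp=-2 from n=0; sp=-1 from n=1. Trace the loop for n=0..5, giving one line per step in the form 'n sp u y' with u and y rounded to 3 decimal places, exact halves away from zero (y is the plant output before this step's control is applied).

0 -2 -5.500 0.000
1 -1 4.313 -2.750
2 -1 -15.036 4.081
3 -1 24.323 -10.375
4 -1 -57.820 19.424
5 -1 112.071 -42.507

(exact arithmetic carried between steps; '≈' marks a value shown rounded to 6 d.p. or computed from one; I and e_prev carry over from the previous line; the table rounds u and y to 3 d.p., halves away from zero)
n=0: y=0, sp=-2, e=sp−y=-2; I=-2, D=e−e_prev=-2; u=3/2·(-2)+3/4·(-2)+1/2·(-2)=-5.5; next y=-7/10·0+1/2·(-5.5)=-2.75
n=1: y=-2.75, sp=-1, e=sp−y=1.75; I=-0.25, D=e−e_prev=3.75; u=3/2·1.75+3/4·(-0.25)+1/2·3.75=4.3125; next y=-7/10·(-2.75)+1/2·4.3125=4.08125
n=2: y=4.08125, sp=-1, e=sp−y=-5.08125; I=-5.33125, D=e−e_prev=-6.83125; u=3/2·(-5.08125)+3/4·(-5.33125)+1/2·(-6.83125)≈-15.035938; next y=-7/10·4.08125+1/2·(-15.035938)≈-10.374844
n=3: y≈-10.374844, sp=-1, e=sp−y≈9.374844; I≈4.043594, D=e−e_prev≈14.456094; u=3/2·9.374844+3/4·4.043594+1/2·14.456094≈24.323008; next y=-7/10·(-10.374844)+1/2·24.323008≈19.423895
n=4: y≈19.423895, sp=-1, e=sp−y≈-20.423895; I≈-16.380301, D=e−e_prev≈-29.798738; u=3/2·(-20.423895)+3/4·(-16.380301)+1/2·(-29.798738)≈-57.820437; next y=-7/10·19.423895+1/2·(-57.820437)≈-42.506944
n=5: y≈-42.506944, sp=-1, e=sp−y≈41.506944; I≈25.126644, D=e−e_prev≈61.930839; u=3/2·41.506944+3/4·25.126644+1/2·61.930839≈112.070819; next y=-7/10·(-42.506944)+1/2·112.070819≈85.790271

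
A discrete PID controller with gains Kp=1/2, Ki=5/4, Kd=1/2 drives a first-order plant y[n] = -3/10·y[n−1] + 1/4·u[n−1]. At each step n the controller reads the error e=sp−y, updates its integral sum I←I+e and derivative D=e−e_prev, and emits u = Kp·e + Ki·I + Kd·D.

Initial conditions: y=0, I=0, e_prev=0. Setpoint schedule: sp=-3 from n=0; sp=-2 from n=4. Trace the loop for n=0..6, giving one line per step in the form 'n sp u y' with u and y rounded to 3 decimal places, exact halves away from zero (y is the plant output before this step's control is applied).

(exact arithmetic carried between steps; '≈' marks a value shown rounded to 6 d.p. or computed from one; I and e_prev carry over from the previous line; the table rounds u and y to 3 d.p., halves away from zero)
n=0: y=0, sp=-3, e=sp−y=-3; I=-3, D=e−e_prev=-3; u=1/2·(-3)+5/4·(-3)+1/2·(-3)=-6.75; next y=-3/10·0+1/4·(-6.75)=-1.6875
n=1: y=-1.6875, sp=-3, e=sp−y=-1.3125; I=-4.3125, D=e−e_prev=1.6875; u=1/2·(-1.3125)+5/4·(-4.3125)+1/2·1.6875=-5.203125; next y=-3/10·(-1.6875)+1/4·(-5.203125)≈-0.794531
n=2: y≈-0.794531, sp=-3, e=sp−y≈-2.205469; I≈-6.517969, D=e−e_prev≈-0.892969; u=1/2·(-2.205469)+5/4·(-6.517969)+1/2·(-0.892969)≈-9.696680; next y=-3/10·(-0.794531)+1/4·(-9.696680)≈-2.185811
n=3: y≈-2.185811, sp=-3, e=sp−y≈-0.814189; I≈-7.332158, D=e−e_prev≈1.391279; u=1/2·(-0.814189)+5/4·(-7.332158)+1/2·1.391279≈-8.876653; next y=-3/10·(-2.185811)+1/4·(-8.876653)≈-1.563420
n=4: y≈-1.563420, sp=-2, e=sp−y≈-0.436580; I≈-7.768738, D=e−e_prev≈0.377609; u=1/2·(-0.436580)+5/4·(-7.768738)+1/2·0.377609≈-9.740408; next y=-3/10·(-1.563420)+1/4·(-9.740408)≈-1.966076
n=5: y≈-1.966076, sp=-2, e=sp−y≈-0.033924; I≈-7.802662, D=e−e_prev≈0.402656; u=1/2·(-0.033924)+5/4·(-7.802662)+1/2·0.402656≈-9.568962; next y=-3/10·(-1.966076)+1/4·(-9.568962)≈-1.802418
n=6: y≈-1.802418, sp=-2, e=sp−y≈-0.197582; I≈-8.000245, D=e−e_prev≈-0.163658; u=1/2·(-0.197582)+5/4·(-8.000245)+1/2·(-0.163658)≈-10.180926; next y=-3/10·(-1.802418)+1/4·(-10.180926)≈-2.004506

0 -3 -6.750 0.000
1 -3 -5.203 -1.688
2 -3 -9.697 -0.795
3 -3 -8.877 -2.186
4 -2 -9.740 -1.563
5 -2 -9.569 -1.966
6 -2 -10.181 -1.802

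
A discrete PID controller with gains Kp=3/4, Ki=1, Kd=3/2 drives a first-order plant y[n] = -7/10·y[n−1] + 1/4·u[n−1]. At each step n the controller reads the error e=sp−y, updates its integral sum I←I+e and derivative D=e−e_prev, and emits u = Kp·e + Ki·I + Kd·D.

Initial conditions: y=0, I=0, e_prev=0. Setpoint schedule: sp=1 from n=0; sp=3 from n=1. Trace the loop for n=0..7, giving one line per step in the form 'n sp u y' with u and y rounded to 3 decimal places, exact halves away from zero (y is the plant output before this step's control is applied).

0 1 3.250 0.000
1 3 6.609 0.813
2 3 6.135 1.084
3 3 9.460 0.775
4 3 7.819 1.822
5 3 14.284 0.679
6 3 7.035 3.096
7 3 21.952 -0.408

(exact arithmetic carried between steps; '≈' marks a value shown rounded to 6 d.p. or computed from one; I and e_prev carry over from the previous line; the table rounds u and y to 3 d.p., halves away from zero)
n=0: y=0, sp=1, e=sp−y=1; I=1, D=e−e_prev=1; u=3/4·1+1·1+3/2·1=3.25; next y=-7/10·0+1/4·3.25=0.8125
n=1: y=0.8125, sp=3, e=sp−y=2.1875; I=3.1875, D=e−e_prev=1.1875; u=3/4·2.1875+1·3.1875+3/2·1.1875=6.609375; next y=-7/10·0.8125+1/4·6.609375≈1.083594
n=2: y≈1.083594, sp=3, e=sp−y≈1.916406; I≈5.103906, D=e−e_prev≈-0.271094; u=3/4·1.916406+1·5.103906+3/2·(-0.271094)≈6.134570; next y=-7/10·1.083594+1/4·6.134570≈0.775127
n=3: y≈0.775127, sp=3, e=sp−y≈2.224873; I≈7.328779, D=e−e_prev≈0.308467; u=3/4·2.224873+1·7.328779+3/2·0.308467≈9.460134; next y=-7/10·0.775127+1/4·9.460134≈1.822445
n=4: y≈1.822445, sp=3, e=sp−y≈1.177555; I≈8.506335, D=e−e_prev≈-1.047318; u=3/4·1.177555+1·8.506335+3/2·(-1.047318)≈7.818524; next y=-7/10·1.822445+1/4·7.818524≈0.678920
n=5: y≈0.678920, sp=3, e=sp−y≈2.321080; I≈10.827415, D=e−e_prev≈1.143525; u=3/4·2.321080+1·10.827415+3/2·1.143525≈14.283512; next y=-7/10·0.678920+1/4·14.283512≈3.095634
n=6: y≈3.095634, sp=3, e=sp−y≈-0.095634; I≈10.731781, D=e−e_prev≈-2.416714; u=3/4·(-0.095634)+1·10.731781+3/2·(-2.416714)≈7.034983; next y=-7/10·3.095634+1/4·7.034983≈-0.408198
n=7: y≈-0.408198, sp=3, e=sp−y≈3.408198; I≈14.139979, D=e−e_prev≈3.503832; u=3/4·3.408198+1·14.139979+3/2·3.503832≈21.951876; next y=-7/10·(-0.408198)+1/4·21.951876≈5.773708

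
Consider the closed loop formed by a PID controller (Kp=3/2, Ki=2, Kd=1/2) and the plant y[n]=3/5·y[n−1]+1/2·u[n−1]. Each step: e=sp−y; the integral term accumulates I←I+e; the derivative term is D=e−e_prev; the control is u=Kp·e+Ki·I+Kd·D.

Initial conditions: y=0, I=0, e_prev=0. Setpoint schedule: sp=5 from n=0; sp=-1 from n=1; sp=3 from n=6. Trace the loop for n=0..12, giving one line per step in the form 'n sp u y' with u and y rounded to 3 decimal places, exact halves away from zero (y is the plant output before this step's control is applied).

(exact arithmetic carried between steps; '≈' marks a value shown rounded to 6 d.p. or computed from one; I and e_prev carry over from the previous line; the table rounds u and y to 3 d.p., halves away from zero)
n=0: y=0, sp=5, e=sp−y=5; I=5, D=e−e_prev=5; u=3/2·5+2·5+1/2·5=20; next y=3/5·0+1/2·20=10
n=1: y=10, sp=-1, e=sp−y=-11; I=-6, D=e−e_prev=-16; u=3/2·(-11)+2·(-6)+1/2·(-16)=-36.5; next y=3/5·10+1/2·(-36.5)=-12.25
n=2: y=-12.25, sp=-1, e=sp−y=11.25; I=5.25, D=e−e_prev=22.25; u=3/2·11.25+2·5.25+1/2·22.25=38.5; next y=3/5·(-12.25)+1/2·38.5=11.9
n=3: y=11.9, sp=-1, e=sp−y=-12.9; I=-7.65, D=e−e_prev=-24.15; u=3/2·(-12.9)+2·(-7.65)+1/2·(-24.15)=-46.725; next y=3/5·11.9+1/2·(-46.725)=-16.2225
n=4: y=-16.2225, sp=-1, e=sp−y=15.2225; I=7.5725, D=e−e_prev=28.1225; u=3/2·15.2225+2·7.5725+1/2·28.1225=52.04; next y=3/5·(-16.2225)+1/2·52.04=16.2865
n=5: y=16.2865, sp=-1, e=sp−y=-17.2865; I=-9.714, D=e−e_prev=-32.509; u=3/2·(-17.2865)+2·(-9.714)+1/2·(-32.509)=-61.61225; next y=3/5·16.2865+1/2·(-61.61225)=-21.034225
n=6: y=-21.034225, sp=3, e=sp−y=24.034225; I=14.320225, D=e−e_prev=41.320725; u=3/2·24.034225+2·14.320225+1/2·41.320725=85.35215; next y=3/5·(-21.034225)+1/2·85.35215=30.05554
n=7: y=30.05554, sp=3, e=sp−y=-27.05554; I=-12.735315, D=e−e_prev=-51.089765; u=3/2·(-27.05554)+2·(-12.735315)+1/2·(-51.089765)≈-91.598823; next y=3/5·30.05554+1/2·(-91.598823)≈-27.766087
n=8: y≈-27.766087, sp=3, e=sp−y≈30.766087; I≈18.030772, D=e−e_prev≈57.821627; u=3/2·30.766087+2·18.030772+1/2·57.821627≈111.121489; next y=3/5·(-27.766087)+1/2·111.121489≈38.901092
n=9: y≈38.901092, sp=3, e=sp−y≈-35.901092; I≈-17.870320, D=e−e_prev≈-66.667179; u=3/2·(-35.901092)+2·(-17.870320)+1/2·(-66.667179)≈-122.925868; next y=3/5·38.901092+1/2·(-122.925868)≈-38.122279
n=10: y≈-38.122279, sp=3, e=sp−y≈41.122279; I≈23.251959, D=e−e_prev≈77.023371; u=3/2·41.122279+2·23.251959+1/2·77.023371≈146.699021; next y=3/5·(-38.122279)+1/2·146.699021≈50.476143
n=11: y≈50.476143, sp=3, e=sp−y≈-47.476143; I≈-24.224184, D=e−e_prev≈-88.598422; u=3/2·(-47.476143)+2·(-24.224184)+1/2·(-88.598422)≈-163.961794; next y=3/5·50.476143+1/2·(-163.961794)≈-51.695211
n=12: y≈-51.695211, sp=3, e=sp−y≈54.695211; I≈30.471027, D=e−e_prev≈102.171355; u=3/2·54.695211+2·30.471027+1/2·102.171355≈194.070548; next y=3/5·(-51.695211)+1/2·194.070548≈66.018147

0 5 20.000 0.000
1 -1 -36.500 10.000
2 -1 38.500 -12.250
3 -1 -46.725 11.900
4 -1 52.040 -16.223
5 -1 -61.612 16.287
6 3 85.352 -21.034
7 3 -91.599 30.056
8 3 111.121 -27.766
9 3 -122.926 38.901
10 3 146.699 -38.122
11 3 -163.962 50.476
12 3 194.071 -51.695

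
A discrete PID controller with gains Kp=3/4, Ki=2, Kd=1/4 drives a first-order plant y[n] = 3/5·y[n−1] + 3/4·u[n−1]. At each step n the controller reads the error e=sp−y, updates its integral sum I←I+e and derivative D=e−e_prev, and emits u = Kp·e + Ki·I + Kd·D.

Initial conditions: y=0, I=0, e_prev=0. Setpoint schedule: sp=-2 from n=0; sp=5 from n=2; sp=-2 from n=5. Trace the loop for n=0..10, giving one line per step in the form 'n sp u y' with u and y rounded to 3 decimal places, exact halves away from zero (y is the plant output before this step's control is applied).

0 -2 -6.000 0.000
1 -2 4.000 -4.500
2 5 14.475 0.300
3 5 -8.884 11.036
4 5 14.960 -0.041
5 -2 -32.436 11.195
6 -2 32.148 -17.610
7 -2 -37.298 13.545
8 -2 39.576 -19.847
9 -2 -45.940 17.774
10 -2 48.611 -23.791

(exact arithmetic carried between steps; '≈' marks a value shown rounded to 6 d.p. or computed from one; I and e_prev carry over from the previous line; the table rounds u and y to 3 d.p., halves away from zero)
n=0: y=0, sp=-2, e=sp−y=-2; I=-2, D=e−e_prev=-2; u=3/4·(-2)+2·(-2)+1/4·(-2)=-6; next y=3/5·0+3/4·(-6)=-4.5
n=1: y=-4.5, sp=-2, e=sp−y=2.5; I=0.5, D=e−e_prev=4.5; u=3/4·2.5+2·0.5+1/4·4.5=4; next y=3/5·(-4.5)+3/4·4=0.3
n=2: y=0.3, sp=5, e=sp−y=4.7; I=5.2, D=e−e_prev=2.2; u=3/4·4.7+2·5.2+1/4·2.2=14.475; next y=3/5·0.3+3/4·14.475=11.03625
n=3: y=11.03625, sp=5, e=sp−y=-6.03625; I=-0.83625, D=e−e_prev=-10.73625; u=3/4·(-6.03625)+2·(-0.83625)+1/4·(-10.73625)=-8.88375; next y=3/5·11.03625+3/4·(-8.88375)≈-0.041063
n=4: y≈-0.041063, sp=5, e=sp−y≈5.041063; I≈4.204813, D=e−e_prev≈11.077313; u=3/4·5.041063+2·4.204813+1/4·11.077313≈14.95975; next y=3/5·(-0.041063)+3/4·14.95975≈11.195175
n=5: y=11.195175, sp=-2, e=sp−y=-13.195175; I≈-8.990363, D=e−e_prev≈-18.236238; u=3/4·(-13.195175)+2·(-8.990363)+1/4·(-18.236238)≈-32.436166; next y=3/5·11.195175+3/4·(-32.436166)≈-17.610019
n=6: y≈-17.610019, sp=-2, e=sp−y≈15.610019; I≈6.619657, D=e−e_prev≈28.805194; u=3/4·15.610019+2·6.619657+1/4·28.805194≈32.148126; next y=3/5·(-17.610019)+3/4·32.148126≈13.545083
n=7: y≈13.545083, sp=-2, e=sp−y≈-15.545083; I≈-8.925427, D=e−e_prev≈-31.155102; u=3/4·(-15.545083)+2·(-8.925427)+1/4·(-31.155102)≈-37.298441; next y=3/5·13.545083+3/4·(-37.298441)≈-19.846781
n=8: y≈-19.846781, sp=-2, e=sp−y≈17.846781; I≈8.921354, D=e−e_prev≈33.391864; u=3/4·17.846781+2·8.921354+1/4·33.391864≈39.575760; next y=3/5·(-19.846781)+3/4·39.575760≈17.773752
n=9: y≈17.773752, sp=-2, e=sp−y≈-19.773752; I≈-10.852397, D=e−e_prev≈-37.620533; u=3/4·(-19.773752)+2·(-10.852397)+1/4·(-37.620533)≈-45.940242; next y=3/5·17.773752+3/4·(-45.940242)≈-23.790930
n=10: y≈-23.790930, sp=-2, e=sp−y≈21.790930; I≈10.938533, D=e−e_prev≈41.564682; u=3/4·21.790930+2·10.938533+1/4·41.564682≈48.611434; next y=3/5·(-23.790930)+3/4·48.611434≈22.184017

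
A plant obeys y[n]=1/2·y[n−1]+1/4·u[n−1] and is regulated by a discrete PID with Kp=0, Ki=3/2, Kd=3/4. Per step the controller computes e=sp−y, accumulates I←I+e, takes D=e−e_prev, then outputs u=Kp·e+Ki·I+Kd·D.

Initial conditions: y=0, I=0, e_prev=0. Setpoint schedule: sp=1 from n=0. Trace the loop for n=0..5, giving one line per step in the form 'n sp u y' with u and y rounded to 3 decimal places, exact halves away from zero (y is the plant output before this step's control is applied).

0 1 2.250 0.000
1 1 1.734 0.563
2 1 2.470 0.715
3 1 2.427 0.975
4 1 2.391 1.094
5 1 2.225 1.145

(exact arithmetic carried between steps; '≈' marks a value shown rounded to 6 d.p. or computed from one; I and e_prev carry over from the previous line; the table rounds u and y to 3 d.p., halves away from zero)
n=0: y=0, sp=1, e=sp−y=1; I=1, D=e−e_prev=1; u=0·1+3/2·1+3/4·1=2.25; next y=1/2·0+1/4·2.25=0.5625
n=1: y=0.5625, sp=1, e=sp−y=0.4375; I=1.4375, D=e−e_prev=-0.5625; u=0·0.4375+3/2·1.4375+3/4·(-0.5625)=1.734375; next y=1/2·0.5625+1/4·1.734375≈0.714844
n=2: y≈0.714844, sp=1, e=sp−y≈0.285156; I≈1.722656, D=e−e_prev≈-0.152344; u=0·0.285156+3/2·1.722656+3/4·(-0.152344)≈2.469727; next y=1/2·0.714844+1/4·2.469727≈0.974854
n=3: y≈0.974854, sp=1, e=sp−y≈0.025146; I≈1.747803, D=e−e_prev≈-0.260010; u=0·0.025146+3/2·1.747803+3/4·(-0.260010)≈2.426697; next y=1/2·0.974854+1/4·2.426697≈1.094101
n=4: y≈1.094101, sp=1, e=sp−y≈-0.094101; I≈1.653702, D=e−e_prev≈-0.119247; u=0·(-0.094101)+3/2·1.653702+3/4·(-0.119247)≈2.391117; next y=1/2·1.094101+1/4·2.391117≈1.144830
n=5: y≈1.144830, sp=1, e=sp−y≈-0.144830; I≈1.508872, D=e−e_prev≈-0.050729; u=0·(-0.144830)+3/2·1.508872+3/4·(-0.050729)≈2.225261; next y=1/2·1.144830+1/4·2.225261≈1.128730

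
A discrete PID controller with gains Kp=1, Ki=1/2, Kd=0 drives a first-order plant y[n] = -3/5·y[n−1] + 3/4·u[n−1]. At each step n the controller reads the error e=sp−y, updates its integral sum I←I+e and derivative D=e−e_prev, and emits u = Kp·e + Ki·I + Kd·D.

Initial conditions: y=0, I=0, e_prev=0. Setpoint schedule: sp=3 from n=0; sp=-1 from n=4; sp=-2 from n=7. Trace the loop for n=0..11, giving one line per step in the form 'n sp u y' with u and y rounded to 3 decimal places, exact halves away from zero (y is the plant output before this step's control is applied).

(exact arithmetic carried between steps; '≈' marks a value shown rounded to 6 d.p. or computed from one; I and e_prev carry over from the previous line; the table rounds u and y to 3 d.p., halves away from zero)
n=0: y=0, sp=3, e=sp−y=3; I=3, D=e−e_prev=3; u=1·3+1/2·3+0·3=4.5; next y=-3/5·0+3/4·4.5=3.375
n=1: y=3.375, sp=3, e=sp−y=-0.375; I=2.625, D=e−e_prev=-3.375; u=1·(-0.375)+1/2·2.625+0·(-3.375)=0.9375; next y=-3/5·3.375+3/4·0.9375=-1.321875
n=2: y=-1.321875, sp=3, e=sp−y=4.321875; I=6.946875, D=e−e_prev=4.696875; u=1·4.321875+1/2·6.946875+0·4.696875≈7.795313; next y=-3/5·(-1.321875)+3/4·7.795313≈6.639609
n=3: y≈6.639609, sp=3, e=sp−y≈-3.639609; I≈3.307266, D=e−e_prev≈-7.961484; u=1·(-3.639609)+1/2·3.307266+0·(-7.961484)≈-1.985977; next y=-3/5·6.639609+3/4·(-1.985977)≈-5.473248
n=4: y≈-5.473248, sp=-1, e=sp−y≈4.473248; I≈7.780514, D=e−e_prev≈8.112857; u=1·4.473248+1/2·7.780514+0·8.112857≈8.363505; next y=-3/5·(-5.473248)+3/4·8.363505≈9.556577
n=5: y≈9.556577, sp=-1, e=sp−y≈-10.556577; I≈-2.776064, D=e−e_prev≈-15.029826; u=1·(-10.556577)+1/2·(-2.776064)+0·(-15.029826)≈-11.944609; next y=-3/5·9.556577+3/4·(-11.944609)≈-14.692404
n=6: y≈-14.692404, sp=-1, e=sp−y≈13.692404; I≈10.916340, D=e−e_prev≈24.248981; u=1·13.692404+1/2·10.916340+0·24.248981≈19.150573; next y=-3/5·(-14.692404)+3/4·19.150573≈23.178372
n=7: y≈23.178372, sp=-2, e=sp−y≈-25.178372; I≈-14.262032, D=e−e_prev≈-38.870776; u=1·(-25.178372)+1/2·(-14.262032)+0·(-38.870776)≈-32.309388; next y=-3/5·23.178372+3/4·(-32.309388)≈-38.139065
n=8: y≈-38.139065, sp=-2, e=sp−y≈36.139065; I≈21.877032, D=e−e_prev≈61.317437; u=1·36.139065+1/2·21.877032+0·61.317437≈47.077581; next y=-3/5·(-38.139065)+3/4·47.077581≈58.191624
n=9: y≈58.191624, sp=-2, e=sp−y≈-60.191624; I≈-38.314592, D=e−e_prev≈-96.330689; u=1·(-60.191624)+1/2·(-38.314592)+0·(-96.330689)≈-79.348920; next y=-3/5·58.191624+3/4·(-79.348920)≈-94.426665
n=10: y≈-94.426665, sp=-2, e=sp−y≈92.426665; I≈54.112073, D=e−e_prev≈152.618289; u=1·92.426665+1/2·54.112073+0·152.618289≈119.482701; next y=-3/5·(-94.426665)+3/4·119.482701≈146.268025
n=11: y≈146.268025, sp=-2, e=sp−y≈-148.268025; I≈-94.155952, D=e−e_prev≈-240.694690; u=1·(-148.268025)+1/2·(-94.155952)+0·(-240.694690)≈-195.346001; next y=-3/5·146.268025+3/4·(-195.346001)≈-234.270316

0 3 4.500 0.000
1 3 0.938 3.375
2 3 7.795 -1.322
3 3 -1.986 6.640
4 -1 8.364 -5.473
5 -1 -11.945 9.557
6 -1 19.151 -14.692
7 -2 -32.309 23.178
8 -2 47.078 -38.139
9 -2 -79.349 58.192
10 -2 119.483 -94.427
11 -2 -195.346 146.268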